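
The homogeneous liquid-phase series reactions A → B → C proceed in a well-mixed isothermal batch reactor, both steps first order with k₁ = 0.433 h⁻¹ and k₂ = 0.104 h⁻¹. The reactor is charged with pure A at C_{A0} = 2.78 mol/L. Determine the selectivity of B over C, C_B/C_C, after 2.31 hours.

For first-order series with pure A initially, C_B(t) = k₁C_{A0}/(k₂−k₁)·(e^(−k₁t) − e^(−k₂t)).
e^(−k₁t) = e^(−0.433×2.31) = e^(−1.000) = 0.3678; e^(−k₂t) = e^(−0.2402) = 0.7864.
C_B = 0.433×2.78/(0.104−0.433) × (0.3678−0.7864) = (-3.659)×(-0.4186) = 1.532 mol/L.
C_A = C_{A0}e^(−k₁t) = 1.022 mol/L, so C_C = C_{A0}−C_A−C_B = 0.2258 mol/L; C_B/C_C = 6.78.

6.78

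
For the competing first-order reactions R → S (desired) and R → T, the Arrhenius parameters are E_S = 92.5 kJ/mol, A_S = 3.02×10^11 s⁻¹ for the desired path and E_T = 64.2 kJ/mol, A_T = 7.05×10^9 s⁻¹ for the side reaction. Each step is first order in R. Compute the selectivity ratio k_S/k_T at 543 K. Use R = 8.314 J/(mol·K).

Since both paths have the same order in R, the concentration cancels and S_{S/T} = k_S/k_T = (A_S/A_T)·exp[(E_T−E_S)/(RT)].
(E_T−E_S)/(RT) = (64.2−92.5)×10³/(8.314×543) = -28300/4515 = -6.269.
k_S/k_T = (3.02×10^11/7.05×10^9)·exp(-6.269) = 42.84 × 0.001895 = 0.0812.
Since E_S > E_T, raising the temperature improves selectivity toward S.

0.0812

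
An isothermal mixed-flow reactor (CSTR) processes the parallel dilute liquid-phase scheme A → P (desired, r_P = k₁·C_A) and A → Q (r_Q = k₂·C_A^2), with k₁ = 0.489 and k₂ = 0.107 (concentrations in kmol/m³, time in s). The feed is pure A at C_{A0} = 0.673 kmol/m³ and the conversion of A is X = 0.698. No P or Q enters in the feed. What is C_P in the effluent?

Exit C_A = C_{A0}(1−X) = 0.673×0.302 = 0.2032 kmol/m³.
Rates in a CSTR are evaluated at the outlet concentration: r_P = 0.489×0.2032 = 0.09939, r_Q = 0.107×0.2032^2 = 0.004420.
Fraction of consumed A going to P: r_P/(r_P+r_Q) = 0.9574.
C_P = 0.9574·C_{A0}·X = 0.9574×0.673×0.698 = 0.450 kmol/m³.

0.450 kmol/m³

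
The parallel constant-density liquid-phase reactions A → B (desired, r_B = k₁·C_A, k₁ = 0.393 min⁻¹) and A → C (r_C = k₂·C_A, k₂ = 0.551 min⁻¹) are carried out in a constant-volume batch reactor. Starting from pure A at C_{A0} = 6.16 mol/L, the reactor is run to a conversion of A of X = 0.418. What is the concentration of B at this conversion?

1.07 mol/L

C_A = C_{A0}(1−X) = 3.585 mol/L.
Both paths are first order in A, so the instantaneous fraction to B is constant: dC_B/d(−C_A) = k₁/(k₁+k₂) = 0.4163.
C_B = 0.4163·(C_{A0}−C_A) = 0.4163×2.575 = 1.07 mol/L.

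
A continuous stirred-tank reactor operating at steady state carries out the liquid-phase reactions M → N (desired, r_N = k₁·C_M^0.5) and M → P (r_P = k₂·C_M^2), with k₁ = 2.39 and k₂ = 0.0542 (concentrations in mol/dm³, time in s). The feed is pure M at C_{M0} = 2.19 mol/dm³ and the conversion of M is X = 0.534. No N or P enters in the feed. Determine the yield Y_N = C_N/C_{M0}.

Exit C_M = C_{M0}(1−X) = 2.19×0.466 = 1.021 mol/dm³.
In a CSTR the entire volume is at exit conditions, so r_N = 2.39×1.021^0.5 = 2.414 and r_P = 0.0542×1.021^2 = 0.05645.
Fraction of consumed M going to N: r_N/(r_N+r_P) = 0.9772.
C_N = 0.9772·C_{M0}·X = 0.9772×2.19×0.534 = 1.14 mol/dm³; Y_N = C_N/C_{M0} = 0.522.

0.522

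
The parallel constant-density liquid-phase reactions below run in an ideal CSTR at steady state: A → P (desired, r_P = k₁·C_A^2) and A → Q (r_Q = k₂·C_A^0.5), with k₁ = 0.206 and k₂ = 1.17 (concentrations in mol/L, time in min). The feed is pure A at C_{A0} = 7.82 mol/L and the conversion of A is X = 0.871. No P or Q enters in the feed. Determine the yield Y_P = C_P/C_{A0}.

Exit C_A = C_{A0}(1−X) = 7.82×0.129 = 1.009 mol/L.
A CSTR operates uniformly at the exit composition, giving r_P = 0.2096 and r_Q = 1.175 (each k·C_A^n at C_A = 1.009).
Fraction of consumed A going to P: r_P/(r_P+r_Q) = 0.1514.
C_P = 0.1514·C_{A0}·X = 0.1514×7.82×0.871 = 1.03 mol/L; Y_P = C_P/C_{A0} = 0.132.

0.132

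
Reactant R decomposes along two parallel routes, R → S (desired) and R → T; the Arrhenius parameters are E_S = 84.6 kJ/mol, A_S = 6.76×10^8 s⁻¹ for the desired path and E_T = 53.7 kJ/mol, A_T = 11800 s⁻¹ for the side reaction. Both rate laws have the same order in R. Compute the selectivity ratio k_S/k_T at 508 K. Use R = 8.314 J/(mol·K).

With equal orders, S_{S/T} = k_S/k_T = (A_S/A_T)·exp[(E_T−E_S)/(RT)].
(E_T−E_S)/(RT) = (53.7−84.6)×10³/(8.314×508) = -30900/4224 = -7.316.
k_S/k_T = (6.76×10^8/11800)·exp(-7.316) = 57288 × 6.647×10^-4 = 38.1.
Since E_S > E_T, raising the temperature improves selectivity toward S.

38.1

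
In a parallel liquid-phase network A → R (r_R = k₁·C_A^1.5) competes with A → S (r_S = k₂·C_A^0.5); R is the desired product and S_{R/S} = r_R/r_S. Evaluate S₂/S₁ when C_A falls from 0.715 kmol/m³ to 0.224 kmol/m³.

S_{R/S} = (k₁/k₂)·C_A, so S₂/S₁ = (C_{A,2}/C_{A,1}).
= 0.224/0.715 = 0.313.

0.313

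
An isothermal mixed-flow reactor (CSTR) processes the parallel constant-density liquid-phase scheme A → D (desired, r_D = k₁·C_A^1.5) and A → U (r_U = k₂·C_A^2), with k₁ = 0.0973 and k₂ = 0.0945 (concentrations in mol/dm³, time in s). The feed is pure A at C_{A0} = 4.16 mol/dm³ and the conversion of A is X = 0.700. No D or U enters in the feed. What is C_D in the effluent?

1.40 mol/dm³

Exit C_A = C_{A0}(1−X) = 4.16×0.300 = 1.248 mol/dm³.
Rates in a CSTR are evaluated at the outlet concentration: r_D = 0.0973×1.248^1.5 = 0.1357, r_U = 0.0945×1.248^2 = 0.1472.
Fraction of consumed A going to D: r_D/(r_D+r_U) = 0.4796.
C_D = 0.4796·C_{A0}·X = 0.4796×4.16×0.700 = 1.40 mol/dm³.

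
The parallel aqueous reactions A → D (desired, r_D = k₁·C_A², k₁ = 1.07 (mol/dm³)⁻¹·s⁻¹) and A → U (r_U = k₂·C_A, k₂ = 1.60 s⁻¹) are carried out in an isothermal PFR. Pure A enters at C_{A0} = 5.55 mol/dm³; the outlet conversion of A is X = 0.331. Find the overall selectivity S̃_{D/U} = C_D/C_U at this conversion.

3.07

C_A = C_{A0}(1−X) = 3.713 mol/dm³.
Along a PFR/batch, dC_U/dC_A = −r_U/(r_D+r_U) = −k₂/(k₂+k₁·C_A).
Integrating from C_{A0} to C_A: C_U = (1.60/1.07)·ln[(1.60+1.07·5.55)/(1.60+1.07·3.71)] = 1.495·ln(7.539/5.573) = 0.4518 mol/dm³.
Then C_D = (C_{A0}−C_A) − C_U = 1.837 − 0.4518 = 1.385 mol/dm³.
S̃_{D/U} = C_D/C_U = 1.385/0.4518 = 3.07.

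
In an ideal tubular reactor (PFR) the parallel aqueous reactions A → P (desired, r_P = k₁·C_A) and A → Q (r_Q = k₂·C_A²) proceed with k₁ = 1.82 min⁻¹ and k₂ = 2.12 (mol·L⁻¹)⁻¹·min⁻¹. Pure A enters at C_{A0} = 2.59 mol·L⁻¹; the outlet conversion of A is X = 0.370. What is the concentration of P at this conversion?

C_A = C_{A0}(1−X) = 1.632 mol·L⁻¹.
Along a PFR/batch, dC_P/dC_A = −r_P/(r_P+r_Q) = −k₁/(k₁+k₂·C_A).
Integrating from C_{A0} to C_A: C_P = (1.82/2.12)·ln[(1.82+2.12·2.59)/(1.82+2.12·1.63)] = 0.8585·ln(7.311/5.279) = 0.2795 mol·L⁻¹.

0.280 mol·L⁻¹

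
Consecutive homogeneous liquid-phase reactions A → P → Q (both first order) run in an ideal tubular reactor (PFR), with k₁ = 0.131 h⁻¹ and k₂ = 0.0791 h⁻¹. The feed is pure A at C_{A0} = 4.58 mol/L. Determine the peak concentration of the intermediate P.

For a first-order series the maximum intermediate yield is C_{P,max}/C_{A0} = (k₁/k₂)^[k₂/(k₂−k₁)].
= (0.131/0.0791)^(0.0791/(0.0791−0.131)) = (1.656)^(-1.524) = 0.4635.
C_{P,max} = 0.4635×4.58 = 2.12 mol/L.

2.12 mol/L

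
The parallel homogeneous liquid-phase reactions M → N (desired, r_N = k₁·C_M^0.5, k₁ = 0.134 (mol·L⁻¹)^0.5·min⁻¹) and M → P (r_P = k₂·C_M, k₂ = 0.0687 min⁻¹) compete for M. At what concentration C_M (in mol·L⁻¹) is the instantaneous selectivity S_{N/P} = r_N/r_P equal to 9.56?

0.0416 mol·L⁻¹

S_{N/P} = (k₁/k₂)·C_M^-0.5 ⇒ C_M = (S·k₂/k₁)^(-2).
= (9.56×0.0687/0.134)^(-2) = (4.901)^(-2) = 0.0416 mol·L⁻¹.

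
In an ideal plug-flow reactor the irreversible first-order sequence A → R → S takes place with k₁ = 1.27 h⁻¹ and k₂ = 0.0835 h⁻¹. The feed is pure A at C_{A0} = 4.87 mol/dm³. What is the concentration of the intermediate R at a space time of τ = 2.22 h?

4.02 mol/dm³

For first-order series with pure A initially, C_R(τ) = k₁C_{A0}/(k₂−k₁)·(e^(−k₁τ) − e^(−k₂τ)).
e^(−k₁τ) = e^(−1.27×2.22) = e^(−2.819) = 0.05964; e^(−k₂τ) = e^(−0.1854) = 0.8308.
C_R = 1.27×4.87/(0.0835−1.27) × (0.05964−0.8308) = (-5.213)×(-0.7712) = 4.020 mol/dm³.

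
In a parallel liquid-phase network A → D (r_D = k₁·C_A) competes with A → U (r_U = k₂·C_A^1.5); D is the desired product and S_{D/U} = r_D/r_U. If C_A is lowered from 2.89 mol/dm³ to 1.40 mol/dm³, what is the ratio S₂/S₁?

S_{D/U} = (k₁/k₂)·C_A^-0.5, so S₂/S₁ = (C_{A,2}/C_{A,1})^-0.5.
= (1.40/2.89)^(-0.5) = (0.4844)^(-0.5) = 1.44.
Selectivity toward D rises as C_A falls — low-concentration operation is favoured.

1.44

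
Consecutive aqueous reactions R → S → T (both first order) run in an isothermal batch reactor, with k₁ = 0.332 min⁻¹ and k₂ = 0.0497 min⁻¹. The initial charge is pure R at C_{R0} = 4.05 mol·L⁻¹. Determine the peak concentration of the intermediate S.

At the optimum, C_{S,max}/C_{R0} = (k₁/k₂)^[k₂/(k₂−k₁)].
= (0.332/0.0497)^(0.0497/(0.0497−0.332)) = (6.680)^(-0.1761) = 0.7158.
C_{S,max} = 0.7158×4.05 = 2.90 mol·L⁻¹.

2.90 mol·L⁻¹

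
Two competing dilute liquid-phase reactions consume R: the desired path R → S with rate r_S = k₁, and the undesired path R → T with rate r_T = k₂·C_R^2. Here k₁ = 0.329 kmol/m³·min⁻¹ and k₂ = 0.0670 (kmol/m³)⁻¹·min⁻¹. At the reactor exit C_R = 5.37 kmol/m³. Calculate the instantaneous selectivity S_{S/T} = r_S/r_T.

0.170

S_{S/T} = r_S/r_T = (k₁)/(k₂·C_R^2) = (k₁/k₂)·C_R^-2.
= (0.329) / (0.0670×5.370^2) = 0.3290/1.932 = 0.170.
The undesired path is higher order in R, so low C_R (CSTR or dilute feed) favours S.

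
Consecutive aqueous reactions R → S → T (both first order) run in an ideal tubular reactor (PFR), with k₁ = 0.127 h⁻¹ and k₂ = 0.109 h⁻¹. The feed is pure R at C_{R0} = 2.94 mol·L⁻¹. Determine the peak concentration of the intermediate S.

At the optimum, C_{S,max}/C_{R0} = (k₁/k₂)^[k₂/(k₂−k₁)].
= (0.127/0.109)^(0.109/(0.109−0.127)) = (1.165)^(-6.056) = 0.3963.
C_{S,max} = 0.3963×2.94 = 1.17 mol·L⁻¹.

1.17 mol·L⁻¹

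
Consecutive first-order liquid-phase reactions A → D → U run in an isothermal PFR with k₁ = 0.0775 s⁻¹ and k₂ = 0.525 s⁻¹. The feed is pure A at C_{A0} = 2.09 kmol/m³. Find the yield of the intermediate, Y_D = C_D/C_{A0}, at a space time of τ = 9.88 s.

For first-order series with pure A initially, C_D(τ) = k₁C_{A0}/(k₂−k₁)·(e^(−k₁τ) − e^(−k₂τ)).
e^(−k₁τ) = e^(−0.0775×9.88) = e^(−0.7657) = 0.4650; e^(−k₂τ) = e^(−5.187) = 0.005589.
C_D = 0.0775×2.09/(0.525−0.0775) × (0.4650−0.005589) = 0.3620×0.4594 = 0.1663 kmol/m³.
Y_D = C_D/C_{A0} = 0.1663/2.09 = 0.0796.

0.0796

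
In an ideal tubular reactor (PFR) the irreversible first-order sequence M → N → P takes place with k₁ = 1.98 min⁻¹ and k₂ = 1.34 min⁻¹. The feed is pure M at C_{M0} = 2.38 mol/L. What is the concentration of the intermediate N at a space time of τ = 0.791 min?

The intermediate concentration in a first-order A→B→C sequence is C_N = k₁C_{M0}(e^(−k₁τ) − e^(−k₂τ))/(k₂−k₁).
e^(−k₁τ) = e^(−1.98×0.791) = e^(−1.566) = 0.2088; e^(−k₂τ) = e^(−1.060) = 0.3465.
C_N = 1.98×2.38/(1.34−1.98) × (0.2088−0.3465) = (-7.363)×(-0.1376) = 1.013 mol/L.

1.01 mol/L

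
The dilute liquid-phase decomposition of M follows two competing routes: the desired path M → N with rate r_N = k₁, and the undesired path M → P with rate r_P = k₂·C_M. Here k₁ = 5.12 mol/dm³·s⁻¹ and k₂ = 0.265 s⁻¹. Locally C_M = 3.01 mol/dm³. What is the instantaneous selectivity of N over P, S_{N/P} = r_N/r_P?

6.42

S_{N/P} = r_N/r_P = (k₁)/(k₂·C_M) = (k₁/k₂)·C_M⁻¹.
= (5.12) / (0.265×3.010) = 5.120/0.7976 = 6.42.
The undesired path is higher order in M, so low C_M (CSTR or dilute feed) favours N.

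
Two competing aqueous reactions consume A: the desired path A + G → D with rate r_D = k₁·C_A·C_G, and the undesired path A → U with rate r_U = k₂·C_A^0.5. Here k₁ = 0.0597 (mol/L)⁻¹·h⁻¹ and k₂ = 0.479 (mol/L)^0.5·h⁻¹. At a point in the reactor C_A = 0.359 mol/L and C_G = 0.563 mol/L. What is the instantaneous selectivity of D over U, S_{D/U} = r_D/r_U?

S_{D/U} = r_D/r_U = (k₁·C_A·C_G)/(k₂·C_A^0.5) = (k₁/k₂)·C_A^0.5·C_G.
= (0.0597×0.3590×0.5630) / (0.479×0.3590^0.5) = 0.01207/0.2870 = 0.0420.
Since the desired path is higher order in A, keeping C_A high (PFR or concentrated feed) favours D.

0.0420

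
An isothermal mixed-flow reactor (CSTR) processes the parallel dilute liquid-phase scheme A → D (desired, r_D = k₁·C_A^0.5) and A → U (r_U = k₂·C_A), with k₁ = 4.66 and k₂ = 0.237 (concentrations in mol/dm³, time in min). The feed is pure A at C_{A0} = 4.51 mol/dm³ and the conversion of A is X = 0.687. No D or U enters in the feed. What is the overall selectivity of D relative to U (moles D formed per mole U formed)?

Exit C_A = C_{A0}(1−X) = 4.51×0.313 = 1.412 mol/dm³.
Rates in a CSTR are evaluated at the outlet concentration: r_D = 4.66×1.412^0.5 = 5.537, r_U = 0.237×1.412 = 0.3346.
Overall selectivity = C_D/C_U = r_Dτ/(r_Uτ) = r_D/r_U = 16.5.

16.5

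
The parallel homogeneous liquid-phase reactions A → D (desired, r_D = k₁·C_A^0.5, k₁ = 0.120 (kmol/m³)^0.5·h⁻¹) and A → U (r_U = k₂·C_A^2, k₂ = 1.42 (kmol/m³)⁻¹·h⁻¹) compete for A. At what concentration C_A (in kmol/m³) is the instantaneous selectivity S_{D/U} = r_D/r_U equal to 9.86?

0.0419 kmol/m³

S_{D/U} = (k₁/k₂)·C_A^-1.5 ⇒ C_A = (S·k₂/k₁)^(1/(-1.5)).
= (9.86×1.42/0.120)^(-0.6667) = (116.7)^(-0.6667) = 0.0419 kmol/m³.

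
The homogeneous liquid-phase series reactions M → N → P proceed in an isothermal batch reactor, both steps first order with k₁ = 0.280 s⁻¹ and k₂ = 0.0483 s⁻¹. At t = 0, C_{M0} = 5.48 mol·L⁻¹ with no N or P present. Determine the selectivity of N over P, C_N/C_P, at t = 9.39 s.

2.75

Solving the coupled first-order balances gives C_N(t) = [k₁/(k₂−k₁)]·C_{M0}·(e^(−k₁t) − e^(−k₂t)).
e^(−k₁t) = e^(−0.280×9.39) = e^(−2.629) = 0.07214; e^(−k₂t) = e^(−0.4535) = 0.6354.
C_N = 0.280×5.48/(0.0483−0.280) × (0.07214−0.6354) = (-6.622)×(-0.5632) = 3.730 mol·L⁻¹.
C_M = C_{M0}e^(−k₁t) = 0.3953 mol·L⁻¹, so C_P = C_{M0}−C_M−C_N = 1.355 mol·L⁻¹; C_N/C_P = 2.75.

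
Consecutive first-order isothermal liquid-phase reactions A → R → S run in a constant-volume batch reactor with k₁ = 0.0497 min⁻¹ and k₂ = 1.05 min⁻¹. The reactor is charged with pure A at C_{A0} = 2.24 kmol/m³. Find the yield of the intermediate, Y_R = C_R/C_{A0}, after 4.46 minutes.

Solving the coupled first-order balances gives C_R(t) = [k₁/(k₂−k₁)]·C_{A0}·(e^(−k₁t) − e^(−k₂t)).
e^(−k₁t) = e^(−0.0497×4.46) = e^(−0.2217) = 0.8012; e^(−k₂t) = e^(−4.683) = 0.009251.
C_R = 0.0497×2.24/(1.05−0.0497) × (0.8012−0.009251) = 0.1113×0.7919 = 0.08814 kmol/m³.
Y_R = C_R/C_{A0} = 0.08814/2.24 = 0.0393.

0.0393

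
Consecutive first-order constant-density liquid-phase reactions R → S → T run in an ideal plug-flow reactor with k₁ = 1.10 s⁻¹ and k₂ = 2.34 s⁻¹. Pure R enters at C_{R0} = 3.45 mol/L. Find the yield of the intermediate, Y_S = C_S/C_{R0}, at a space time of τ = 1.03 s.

0.206

The intermediate concentration in a first-order A→B→C sequence is C_S = k₁C_{R0}(e^(−k₁τ) − e^(−k₂τ))/(k₂−k₁).
e^(−k₁τ) = e^(−1.10×1.03) = e^(−1.133) = 0.3221; e^(−k₂τ) = e^(−2.410) = 0.08980.
C_S = 1.10×3.45/(2.34−1.10) × (0.3221−0.08980) = 3.060×0.2323 = 0.7109 mol/L.
Y_S = C_S/C_{R0} = 0.7109/3.45 = 0.206.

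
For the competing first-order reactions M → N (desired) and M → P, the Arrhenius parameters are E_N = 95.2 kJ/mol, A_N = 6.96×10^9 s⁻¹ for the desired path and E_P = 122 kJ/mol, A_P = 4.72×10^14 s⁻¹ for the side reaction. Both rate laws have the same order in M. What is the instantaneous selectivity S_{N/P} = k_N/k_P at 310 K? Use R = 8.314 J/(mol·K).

With equal orders, S_{N/P} = k_N/k_P = (A_N/A_P)·exp[(E_P−E_N)/(RT)].
(E_P−E_N)/(RT) = (122−95.2)×10³/(8.314×310) = 26800/2577 = 10.40.
k_N/k_P = (6.96×10^9/4.72×10^14)·exp(10.40) = 1.475×10^-5 × 32804 = 0.484.

0.484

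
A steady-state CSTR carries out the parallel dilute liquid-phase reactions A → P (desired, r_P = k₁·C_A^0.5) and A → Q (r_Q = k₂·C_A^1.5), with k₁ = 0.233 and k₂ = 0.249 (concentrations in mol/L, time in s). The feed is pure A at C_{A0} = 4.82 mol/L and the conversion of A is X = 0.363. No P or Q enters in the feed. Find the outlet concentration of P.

0.409 mol/L

Exit C_A = C_{A0}(1−X) = 4.82×0.637 = 3.070 mol/L.
Rates in a CSTR are evaluated at the outlet concentration: r_P = 0.233×3.070^0.5 = 0.4083, r_Q = 0.249×3.070^1.5 = 1.340.
Fraction of consumed A going to P: r_P/(r_P+r_Q) = 0.2336.
C_P = 0.2336·C_{A0}·X = 0.2336×4.82×0.363 = 0.409 mol/L.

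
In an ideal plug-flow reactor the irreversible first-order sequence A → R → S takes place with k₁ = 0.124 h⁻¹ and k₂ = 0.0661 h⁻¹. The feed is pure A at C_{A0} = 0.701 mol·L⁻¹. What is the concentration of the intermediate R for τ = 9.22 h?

0.338 mol·L⁻¹

Solving the coupled first-order balances gives C_R(τ) = [k₁/(k₂−k₁)]·C_{A0}·(e^(−k₁τ) − e^(−k₂τ)).
e^(−k₁τ) = e^(−0.124×9.22) = e^(−1.143) = 0.3188; e^(−k₂τ) = e^(−0.6094) = 0.5437.
C_R = 0.124×0.701/(0.0661−0.124) × (0.3188−0.5437) = (-1.501)×(-0.2249) = 0.3376 mol·L⁻¹.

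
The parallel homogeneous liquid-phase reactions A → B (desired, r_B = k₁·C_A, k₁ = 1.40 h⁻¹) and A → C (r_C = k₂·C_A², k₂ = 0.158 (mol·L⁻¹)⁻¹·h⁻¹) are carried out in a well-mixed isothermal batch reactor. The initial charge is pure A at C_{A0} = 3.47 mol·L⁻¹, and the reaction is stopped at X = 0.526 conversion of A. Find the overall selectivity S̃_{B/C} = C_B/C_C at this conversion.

C_A = C_{A0}(1−X) = 1.645 mol·L⁻¹.
Along a PFR/batch, dC_B/dC_A = −r_B/(r_B+r_C) = −k₁/(k₁+k₂·C_A).
Integrating from C_{A0} to C_A: C_B = (1.40/0.158)·ln[(1.40+0.158·3.47)/(1.40+0.158·1.64)] = 8.861·ln(1.948/1.660) = 1.419 mol·L⁻¹.
C_C = (C_{A0}−C_A)−C_B = 0.4058 mol·L⁻¹; S̃_{B/C} = 1.419/0.4058 = 3.50.

3.50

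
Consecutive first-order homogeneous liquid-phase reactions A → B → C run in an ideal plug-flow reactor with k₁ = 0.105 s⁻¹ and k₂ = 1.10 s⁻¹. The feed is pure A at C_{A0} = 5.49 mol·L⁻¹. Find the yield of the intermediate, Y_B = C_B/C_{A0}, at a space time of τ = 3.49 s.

Solving the coupled first-order balances gives C_B(τ) = [k₁/(k₂−k₁)]·C_{A0}·(e^(−k₁τ) − e^(−k₂τ)).
e^(−k₁τ) = e^(−0.105×3.49) = e^(−0.3664) = 0.6932; e^(−k₂τ) = e^(−3.839) = 0.02152.
C_B = 0.105×5.49/(1.10−0.105) × (0.6932−0.02152) = 0.5793×0.6717 = 0.3891 mol·L⁻¹.
Y_B = C_B/C_{A0} = 0.3891/5.49 = 0.0709.

0.0709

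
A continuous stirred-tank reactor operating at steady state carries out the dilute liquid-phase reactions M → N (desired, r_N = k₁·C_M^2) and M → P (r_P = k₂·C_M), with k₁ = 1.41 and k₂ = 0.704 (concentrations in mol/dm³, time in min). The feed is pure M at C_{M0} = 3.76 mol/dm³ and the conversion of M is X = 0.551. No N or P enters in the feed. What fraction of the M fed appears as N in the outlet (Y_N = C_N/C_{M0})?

Exit C_M = C_{M0}(1−X) = 3.76×0.449 = 1.688 mol/dm³.
In a CSTR the entire volume is at exit conditions, so r_N = 1.41×1.688^2 = 4.019 and r_P = 0.704×1.688 = 1.189.
Fraction of consumed M going to N: r_N/(r_N+r_P) = 0.7718.
C_N = 0.7718·C_{M0}·X = 0.7718×3.76×0.551 = 1.60 mol/dm³; Y_N = C_N/C_{M0} = 0.425.

0.425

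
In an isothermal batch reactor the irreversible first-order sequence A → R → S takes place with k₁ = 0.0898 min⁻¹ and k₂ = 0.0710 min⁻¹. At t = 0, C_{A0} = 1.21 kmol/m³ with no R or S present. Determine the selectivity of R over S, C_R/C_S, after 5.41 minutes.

The intermediate concentration in a first-order A→B→C sequence is C_R = k₁C_{A0}(e^(−k₁t) − e^(−k₂t))/(k₂−k₁).
e^(−k₁t) = e^(−0.0898×5.41) = e^(−0.4858) = 0.6152; e^(−k₂t) = e^(−0.3841) = 0.6811.
C_R = 0.0898×1.21/(0.0710−0.0898) × (0.6152−0.6811) = (-5.780)×(-0.06586) = 0.3807 kmol/m³.
C_A = C_{A0}e^(−k₁t) = 0.7444 kmol/m³, so C_S = C_{A0}−C_A−C_R = 0.08495 kmol/m³; C_R/C_S = 4.48.

4.48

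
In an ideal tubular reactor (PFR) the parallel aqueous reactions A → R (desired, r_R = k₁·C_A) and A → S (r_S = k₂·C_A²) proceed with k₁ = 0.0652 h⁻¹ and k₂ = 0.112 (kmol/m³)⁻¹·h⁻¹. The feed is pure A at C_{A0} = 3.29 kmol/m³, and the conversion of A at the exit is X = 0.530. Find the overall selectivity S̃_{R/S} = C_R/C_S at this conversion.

0.250

C_A = C_{A0}(1−X) = 1.546 kmol/m³.
Along a PFR/batch, dC_R/dC_A = −r_R/(r_R+r_S) = −k₁/(k₁+k₂·C_A).
Integrating from C_{A0} to C_A: C_R = (0.0652/0.112)·ln[(0.0652+0.112·3.29)/(0.0652+0.112·1.55)] = 0.5821·ln(0.4337/0.2384) = 0.3484 kmol/m³.
C_S = (C_{A0}−C_A)−C_R = 1.395 kmol/m³; S̃_{R/S} = 0.3484/1.395 = 0.250.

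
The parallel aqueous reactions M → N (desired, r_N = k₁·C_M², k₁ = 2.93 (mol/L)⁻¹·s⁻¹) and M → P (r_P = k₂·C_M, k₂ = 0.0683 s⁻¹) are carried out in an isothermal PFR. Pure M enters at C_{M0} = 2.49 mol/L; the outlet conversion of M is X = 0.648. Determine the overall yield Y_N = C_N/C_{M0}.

C_M = C_{M0}(1−X) = 0.8765 mol/L.
Along a PFR/batch, dC_P/dC_M = −r_P/(r_N+r_P) = −k₂/(k₂+k₁·C_M).
Integrating from C_{M0} to C_M: C_P = (0.0683/2.93)·ln[(0.0683+2.93·2.49)/(0.0683+2.93·0.876)] = 0.02331·ln(7.364/2.636) = 0.02394 mol/L.
Then C_N = (C_{M0}−C_M) − C_P = 1.614 − 0.02394 = 1.590 mol/L.
Y_N = C_N/C_{M0} = 1.590/2.49 = 0.638.

0.638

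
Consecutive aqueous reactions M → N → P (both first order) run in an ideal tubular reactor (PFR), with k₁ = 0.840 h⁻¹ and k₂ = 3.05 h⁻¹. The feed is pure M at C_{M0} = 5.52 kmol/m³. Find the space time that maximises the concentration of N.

0.583 h

The intermediate peaks when r₁ = r₂, i.e. k₁e^(−k₁τ) = k₂e^(−k₂τ), giving τ_opt = ln(k₂/k₁)/(k₂−k₁).
= ln(3.05/0.840)/(3.05−0.840) = ln(3.631)/2.210 = 1.289/2.210 = 0.583 h.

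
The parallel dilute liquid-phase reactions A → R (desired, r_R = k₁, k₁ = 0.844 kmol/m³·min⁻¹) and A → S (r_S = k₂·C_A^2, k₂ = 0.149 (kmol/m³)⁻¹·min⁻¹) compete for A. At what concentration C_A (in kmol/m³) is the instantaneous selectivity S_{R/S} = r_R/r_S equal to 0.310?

4.27 kmol/m³

S_{R/S} = (k₁/k₂)·C_A^-2 ⇒ C_A = (S·k₂/k₁)^(-0.5).
= (0.310×0.149/0.844)^(-0.5) = (0.05473)^(-0.5) = 4.27 kmol/m³.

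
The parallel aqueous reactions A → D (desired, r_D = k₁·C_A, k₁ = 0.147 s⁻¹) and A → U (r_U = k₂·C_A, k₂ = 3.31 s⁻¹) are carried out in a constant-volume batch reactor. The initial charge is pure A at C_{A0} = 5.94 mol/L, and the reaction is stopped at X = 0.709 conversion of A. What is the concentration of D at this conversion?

0.179 mol/L

C_A = C_{A0}(1−X) = 1.729 mol/L.
Both paths are first order in A, so the instantaneous fraction to D is constant: dC_D/d(−C_A) = k₁/(k₁+k₂) = 0.04252.
C_D = 0.04252·(C_{A0}−C_A) = 0.04252×4.211 = 0.179 mol/L.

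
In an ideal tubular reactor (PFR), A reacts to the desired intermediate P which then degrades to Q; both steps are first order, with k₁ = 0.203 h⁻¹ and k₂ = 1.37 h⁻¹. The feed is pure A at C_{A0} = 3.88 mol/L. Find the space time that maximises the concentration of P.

The intermediate peaks when r₁ = r₂, i.e. k₁e^(−k₁τ) = k₂e^(−k₂τ), giving τ_opt = ln(k₂/k₁)/(k₂−k₁).
= ln(1.37/0.203)/(1.37−0.203) = ln(6.749)/1.167 = 1.909/1.167 = 1.64 h.

1.64 h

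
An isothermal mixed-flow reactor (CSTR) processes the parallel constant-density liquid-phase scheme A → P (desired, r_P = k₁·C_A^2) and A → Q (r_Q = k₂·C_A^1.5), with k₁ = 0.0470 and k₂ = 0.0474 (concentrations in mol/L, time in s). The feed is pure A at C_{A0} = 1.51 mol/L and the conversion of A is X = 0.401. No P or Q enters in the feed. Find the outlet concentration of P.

0.294 mol/L

Exit C_A = C_{A0}(1−X) = 1.51×0.599 = 0.9045 mol/L.
Rates in a CSTR are evaluated at the outlet concentration: r_P = 0.0470×0.9045^2 = 0.03845, r_Q = 0.0474×0.9045^1.5 = 0.04077.
Fraction of consumed A going to P: r_P/(r_P+r_Q) = 0.4853.
C_P = 0.4853·C_{A0}·X = 0.4853×1.51×0.401 = 0.294 mol/L.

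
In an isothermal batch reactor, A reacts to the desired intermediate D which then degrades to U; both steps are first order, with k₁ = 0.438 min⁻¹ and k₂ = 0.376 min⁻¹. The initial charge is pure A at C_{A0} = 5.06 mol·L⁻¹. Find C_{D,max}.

2.01 mol·L⁻¹

At the optimum, C_{D,max}/C_{A0} = (k₁/k₂)^[k₂/(k₂−k₁)].
= (0.438/0.376)^(0.376/(0.376−0.438)) = (1.165)^(-6.065) = 0.3963.
C_{D,max} = 0.3963×5.06 = 2.01 mol·L⁻¹.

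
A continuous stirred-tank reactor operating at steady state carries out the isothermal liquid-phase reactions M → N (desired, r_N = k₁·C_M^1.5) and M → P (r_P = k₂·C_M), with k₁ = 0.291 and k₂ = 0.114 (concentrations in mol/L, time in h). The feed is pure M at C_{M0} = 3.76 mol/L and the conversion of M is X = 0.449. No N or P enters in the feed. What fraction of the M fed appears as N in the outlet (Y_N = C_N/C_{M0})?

Exit C_M = C_{M0}(1−X) = 3.76×0.551 = 2.072 mol/L.
In a CSTR the entire volume is at exit conditions, so r_N = 0.291×2.072^1.5 = 0.8678 and r_P = 0.114×2.072 = 0.2362.
Fraction of consumed M going to N: r_N/(r_N+r_P) = 0.7861.
C_N = 0.7861·C_{M0}·X = 0.7861×3.76×0.449 = 1.33 mol/L; Y_N = C_N/C_{M0} = 0.353.

0.353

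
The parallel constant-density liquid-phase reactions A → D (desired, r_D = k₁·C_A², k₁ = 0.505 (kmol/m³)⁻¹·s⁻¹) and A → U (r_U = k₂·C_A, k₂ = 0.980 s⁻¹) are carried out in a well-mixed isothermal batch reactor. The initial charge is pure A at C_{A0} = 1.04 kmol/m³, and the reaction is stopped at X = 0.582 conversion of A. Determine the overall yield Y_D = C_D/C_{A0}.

C_A = C_{A0}(1−X) = 0.4347 kmol/m³.
Along a PFR/batch, dC_U/dC_A = −r_U/(r_D+r_U) = −k₂/(k₂+k₁·C_A).
Integrating from C_{A0} to C_A: C_U = (0.980/0.505)·ln[(0.980+0.505·1.04)/(0.980+0.505·0.435)] = 1.941·ln(1.505/1.200) = 0.4405 kmol/m³.
Then C_D = (C_{A0}−C_A) − C_U = 0.6053 − 0.4405 = 0.1648 kmol/m³.
Y_D = C_D/C_{A0} = 0.1648/1.04 = 0.158.

0.158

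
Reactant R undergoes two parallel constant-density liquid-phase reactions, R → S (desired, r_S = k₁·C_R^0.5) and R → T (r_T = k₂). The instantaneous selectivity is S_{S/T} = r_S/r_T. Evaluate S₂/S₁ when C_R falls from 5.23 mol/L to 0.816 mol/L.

0.395

S_{S/T} = (k₁/k₂)·C_R^0.5, so S₂/S₁ = (C_{R,2}/C_{R,1})^0.5.
= (0.816/5.23)^0.5 = (0.1560)^0.5 = 0.395.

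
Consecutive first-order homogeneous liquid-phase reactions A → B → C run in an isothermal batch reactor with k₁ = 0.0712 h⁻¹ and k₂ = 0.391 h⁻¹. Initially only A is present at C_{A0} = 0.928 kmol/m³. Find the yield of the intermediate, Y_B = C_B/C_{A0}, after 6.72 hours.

Solving the coupled first-order balances gives C_B(t) = [k₁/(k₂−k₁)]·C_{A0}·(e^(−k₁t) − e^(−k₂t)).
e^(−k₁t) = e^(−0.0712×6.72) = e^(−0.4785) = 0.6197; e^(−k₂t) = e^(−2.628) = 0.07226.
C_B = 0.0712×0.928/(0.391−0.0712) × (0.6197−0.07226) = 0.2066×0.5475 = 0.1131 kmol/m³.
Y_B = C_B/C_{A0} = 0.1131/0.928 = 0.122.

0.122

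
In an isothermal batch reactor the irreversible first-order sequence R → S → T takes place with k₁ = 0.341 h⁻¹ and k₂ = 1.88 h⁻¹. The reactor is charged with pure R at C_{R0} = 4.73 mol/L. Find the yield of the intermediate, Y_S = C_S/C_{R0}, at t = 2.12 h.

For first-order series with pure R initially, C_S(t) = k₁C_{R0}/(k₂−k₁)·(e^(−k₁t) − e^(−k₂t)).
e^(−k₁t) = e^(−0.341×2.12) = e^(−0.7229) = 0.4853; e^(−k₂t) = e^(−3.986) = 0.01858.
C_S = 0.341×4.73/(1.88−0.341) × (0.4853−0.01858) = 1.048×0.4668 = 0.4892 mol/L.
Y_S = C_S/C_{R0} = 0.4892/4.73 = 0.103.

0.103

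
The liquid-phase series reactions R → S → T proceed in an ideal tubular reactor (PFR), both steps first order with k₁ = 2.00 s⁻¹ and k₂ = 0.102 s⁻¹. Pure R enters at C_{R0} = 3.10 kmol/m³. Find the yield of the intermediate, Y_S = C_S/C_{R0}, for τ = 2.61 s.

The intermediate concentration in a first-order A→B→C sequence is C_S = k₁C_{R0}(e^(−k₁τ) − e^(−k₂τ))/(k₂−k₁).
e^(−k₁τ) = e^(−2.00×2.61) = e^(−5.220) = 0.005407; e^(−k₂τ) = e^(−0.2662) = 0.7663.
C_S = 2.00×3.10/(0.102−2.00) × (0.005407−0.7663) = (-3.267)×(-0.7609) = 2.485 kmol/m³.
Y_S = C_S/C_{R0} = 2.485/3.10 = 0.802.

0.802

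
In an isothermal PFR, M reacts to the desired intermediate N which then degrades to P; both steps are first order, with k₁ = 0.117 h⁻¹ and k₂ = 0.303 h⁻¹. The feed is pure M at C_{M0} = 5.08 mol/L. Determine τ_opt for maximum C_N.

For first-order series the maximum of C_N occurs at τ_opt = ln(k₂/k₁)/(k₂−k₁).
= ln(0.303/0.117)/(0.303−0.117) = ln(2.590)/0.1860 = 0.9516/0.1860 = 5.12 h.

5.12 h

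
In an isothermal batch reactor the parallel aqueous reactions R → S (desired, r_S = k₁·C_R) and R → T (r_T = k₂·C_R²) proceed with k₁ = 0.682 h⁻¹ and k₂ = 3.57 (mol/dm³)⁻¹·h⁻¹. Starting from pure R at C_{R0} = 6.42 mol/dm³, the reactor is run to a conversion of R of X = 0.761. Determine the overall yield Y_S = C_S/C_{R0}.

0.0400

C_R = C_{R0}(1−X) = 1.534 mol/dm³.
Along a PFR/batch, dC_S/dC_R = −r_S/(r_S+r_T) = −k₁/(k₁+k₂·C_R).
Integrating from C_{R0} to C_R: C_S = (0.682/3.57)·ln[(0.682+3.57·6.42)/(0.682+3.57·1.53)] = 0.1910·ln(23.60/6.160) = 0.2566 mol/dm³.
Y_S = C_S/C_{R0} = 0.2566/6.42 = 0.0400.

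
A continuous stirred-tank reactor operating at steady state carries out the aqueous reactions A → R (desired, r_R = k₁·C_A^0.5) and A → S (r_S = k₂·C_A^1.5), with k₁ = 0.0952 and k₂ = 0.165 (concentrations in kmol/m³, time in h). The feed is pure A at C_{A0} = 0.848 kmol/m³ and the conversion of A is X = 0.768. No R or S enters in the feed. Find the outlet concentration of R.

0.486 kmol/m³

Exit C_A = C_{A0}(1−X) = 0.848×0.232 = 0.1967 kmol/m³.
In a CSTR the entire volume is at exit conditions, so r_R = 0.0952×0.1967^0.5 = 0.04223 and r_S = 0.165×0.1967^1.5 = 0.01440.
Fraction of consumed A going to R: r_R/(r_R+r_S) = 0.7457.
C_R = 0.7457·C_{A0}·X = 0.7457×0.848×0.768 = 0.486 kmol/m³.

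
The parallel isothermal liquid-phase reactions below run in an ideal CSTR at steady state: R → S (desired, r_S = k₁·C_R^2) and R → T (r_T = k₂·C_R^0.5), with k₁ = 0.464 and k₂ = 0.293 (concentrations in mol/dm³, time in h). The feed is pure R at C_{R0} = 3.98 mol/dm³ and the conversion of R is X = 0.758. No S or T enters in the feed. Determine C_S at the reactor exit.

Exit C_R = C_{R0}(1−X) = 3.98×0.242 = 0.9632 mol/dm³.
A CSTR operates uniformly at the exit composition, giving r_S = 0.4304 and r_T = 0.2876 (each k·C_R^n at C_R = 0.9632).
Fraction of consumed R going to S: r_S/(r_S+r_T) = 0.5995.
C_S = 0.5995·C_{R0}·X = 0.5995×3.98×0.758 = 1.81 mol/dm³.

1.81 mol/dm³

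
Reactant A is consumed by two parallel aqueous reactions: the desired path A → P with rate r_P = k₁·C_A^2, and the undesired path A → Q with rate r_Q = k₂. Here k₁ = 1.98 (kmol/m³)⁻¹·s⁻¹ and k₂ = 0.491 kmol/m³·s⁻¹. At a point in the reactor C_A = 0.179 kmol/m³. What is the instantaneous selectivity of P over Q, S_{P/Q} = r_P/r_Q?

0.129

S_{P/Q} = r_P/r_Q = (k₁·C_A^2)/(k₂) = (k₁/k₂)·C_A^2.
= (1.98×0.1790^2) / (0.491) = 0.06344/0.4910 = 0.129.
Since the desired path is higher order in A, keeping C_A high (PFR or concentrated feed) favours P.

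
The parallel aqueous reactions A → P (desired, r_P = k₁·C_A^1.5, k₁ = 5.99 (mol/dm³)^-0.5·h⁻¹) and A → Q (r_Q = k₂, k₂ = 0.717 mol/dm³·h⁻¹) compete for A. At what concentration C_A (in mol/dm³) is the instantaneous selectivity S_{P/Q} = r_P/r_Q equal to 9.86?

S_{P/Q} = (k₁/k₂)·C_A^1.5 ⇒ C_A = (S·k₂/k₁)^(1/1.5).
= (9.86×0.717/5.99)^(0.6667) = (1.180)^(0.6667) = 1.12 mol/dm³.

1.12 mol/dm³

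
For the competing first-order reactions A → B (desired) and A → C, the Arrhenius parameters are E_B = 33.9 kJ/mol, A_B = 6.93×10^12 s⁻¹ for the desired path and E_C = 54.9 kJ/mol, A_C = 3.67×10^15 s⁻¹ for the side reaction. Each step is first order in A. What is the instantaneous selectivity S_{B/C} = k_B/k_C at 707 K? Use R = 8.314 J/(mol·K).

With equal orders, S_{B/C} = k_B/k_C = (A_B/A_C)·exp[(E_C−E_B)/(RT)].
(E_C−E_B)/(RT) = (54.9−33.9)×10³/(8.314×707) = 21000/5878 = 3.573.
k_B/k_C = (6.93×10^12/3.67×10^15)·exp(3.573) = 0.001888 × 35.61 = 0.0672.
Since E_B < E_C, lowering the temperature improves selectivity toward B.

0.0672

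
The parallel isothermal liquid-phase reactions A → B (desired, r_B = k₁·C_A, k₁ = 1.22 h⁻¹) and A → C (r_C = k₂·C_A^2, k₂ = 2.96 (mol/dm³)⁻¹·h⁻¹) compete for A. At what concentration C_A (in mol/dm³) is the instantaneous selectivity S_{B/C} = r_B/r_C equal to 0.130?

S_{B/C} = (k₁/k₂)·C_A⁻¹ ⇒ C_A = (S·k₂/k₁)^(-1).
= (0.130×2.96/1.22)^(-1) = (0.3154)^(-1) = 3.17 mol/dm³.

3.17 mol/dm³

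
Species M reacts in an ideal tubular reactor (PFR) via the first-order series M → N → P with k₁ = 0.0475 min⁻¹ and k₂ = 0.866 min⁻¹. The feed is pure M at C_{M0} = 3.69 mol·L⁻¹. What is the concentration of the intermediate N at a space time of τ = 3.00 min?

0.170 mol·L⁻¹

Solving the coupled first-order balances gives C_N(τ) = [k₁/(k₂−k₁)]·C_{M0}·(e^(−k₁τ) − e^(−k₂τ)).
e^(−k₁τ) = e^(−0.0475×3.00) = e^(−0.1425) = 0.8672; e^(−k₂τ) = e^(−2.598) = 0.07442.
C_N = 0.0475×3.69/(0.866−0.0475) × (0.8672−0.07442) = 0.2141×0.7928 = 0.1698 mol·L⁻¹.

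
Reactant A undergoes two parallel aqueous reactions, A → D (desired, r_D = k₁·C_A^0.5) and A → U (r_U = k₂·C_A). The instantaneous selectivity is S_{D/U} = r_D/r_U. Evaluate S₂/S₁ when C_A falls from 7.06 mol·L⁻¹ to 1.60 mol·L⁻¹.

S_{D/U} = (k₁/k₂)·C_A^-0.5, so S₂/S₁ = (C_{A,2}/C_{A,1})^-0.5.
= (1.60/7.06)^(-0.5) = (0.2266)^(-0.5) = 2.10.
Selectivity toward D rises as C_A falls — low-concentration operation is favoured.

2.10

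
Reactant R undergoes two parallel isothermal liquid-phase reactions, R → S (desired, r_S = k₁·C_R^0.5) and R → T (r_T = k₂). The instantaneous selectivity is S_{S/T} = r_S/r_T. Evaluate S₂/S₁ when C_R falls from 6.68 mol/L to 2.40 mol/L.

S_{S/T} = (k₁/k₂)·C_R^0.5, so S₂/S₁ = (C_{R,2}/C_{R,1})^0.5.
= (2.40/6.68)^0.5 = (0.3593)^0.5 = 0.599.

0.599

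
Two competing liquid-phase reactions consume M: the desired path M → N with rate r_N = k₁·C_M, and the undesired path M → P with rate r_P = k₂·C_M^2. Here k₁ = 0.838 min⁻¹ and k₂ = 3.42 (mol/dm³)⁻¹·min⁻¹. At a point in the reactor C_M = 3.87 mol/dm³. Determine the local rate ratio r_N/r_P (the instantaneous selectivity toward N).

S_{N/P} = r_N/r_P = (k₁·C_M)/(k₂·C_M^2) = (k₁/k₂)·C_M⁻¹.
= (0.838×3.870) / (3.42×3.870^2) = 3.243/51.22 = 0.0633.
The undesired path is higher order in M, so low C_M (CSTR or dilute feed) favours N.

0.0633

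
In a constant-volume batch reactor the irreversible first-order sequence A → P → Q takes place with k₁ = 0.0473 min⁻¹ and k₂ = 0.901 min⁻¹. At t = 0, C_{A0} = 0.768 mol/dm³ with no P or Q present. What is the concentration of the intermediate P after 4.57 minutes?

Solving the coupled first-order balances gives C_P(t) = [k₁/(k₂−k₁)]·C_{A0}·(e^(−k₁t) − e^(−k₂t)).
e^(−k₁t) = e^(−0.0473×4.57) = e^(−0.2162) = 0.8056; e^(−k₂t) = e^(−4.118) = 0.01628.
C_P = 0.0473×0.768/(0.901−0.0473) × (0.8056−0.01628) = 0.04255×0.7893 = 0.03359 mol/dm³.

0.0336 mol/dm³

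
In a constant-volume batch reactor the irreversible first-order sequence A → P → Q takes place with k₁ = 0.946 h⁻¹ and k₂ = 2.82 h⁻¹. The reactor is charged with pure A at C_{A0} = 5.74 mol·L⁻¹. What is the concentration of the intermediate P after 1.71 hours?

0.551 mol·L⁻¹

For first-order series with pure A initially, C_P(t) = k₁C_{A0}/(k₂−k₁)·(e^(−k₁t) − e^(−k₂t)).
e^(−k₁t) = e^(−0.946×1.71) = e^(−1.618) = 0.1984; e^(−k₂t) = e^(−4.822) = 0.008049.
C_P = 0.946×5.74/(2.82−0.946) × (0.1984−0.008049) = 2.898×0.1903 = 0.5514 mol·L⁻¹.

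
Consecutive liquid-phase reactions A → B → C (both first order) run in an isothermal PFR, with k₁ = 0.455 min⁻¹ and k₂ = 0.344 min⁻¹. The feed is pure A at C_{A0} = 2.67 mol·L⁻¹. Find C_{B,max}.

For a first-order series the maximum intermediate yield is C_{B,max}/C_{A0} = (k₁/k₂)^[k₂/(k₂−k₁)].
= (0.455/0.344)^(0.344/(0.344−0.455)) = (1.323)^(-3.099) = 0.4203.
C_{B,max} = 0.4203×2.67 = 1.12 mol·L⁻¹.

1.12 mol·L⁻¹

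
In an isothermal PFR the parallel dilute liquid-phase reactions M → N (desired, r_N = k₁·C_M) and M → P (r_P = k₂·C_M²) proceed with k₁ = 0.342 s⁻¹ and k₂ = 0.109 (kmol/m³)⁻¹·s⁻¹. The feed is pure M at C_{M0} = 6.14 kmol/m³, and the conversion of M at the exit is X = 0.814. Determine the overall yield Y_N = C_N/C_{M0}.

0.395

C_M = C_{M0}(1−X) = 1.142 kmol/m³.
Along a PFR/batch, dC_N/dC_M = −r_N/(r_N+r_P) = −k₁/(k₁+k₂·C_M).
Integrating from C_{M0} to C_M: C_N = (0.342/0.109)·ln[(0.342+0.109·6.14)/(0.342+0.109·1.14)] = 3.138·ln(1.011/0.4665) = 2.428 kmol/m³.
Y_N = C_N/C_{M0} = 2.428/6.14 = 0.395.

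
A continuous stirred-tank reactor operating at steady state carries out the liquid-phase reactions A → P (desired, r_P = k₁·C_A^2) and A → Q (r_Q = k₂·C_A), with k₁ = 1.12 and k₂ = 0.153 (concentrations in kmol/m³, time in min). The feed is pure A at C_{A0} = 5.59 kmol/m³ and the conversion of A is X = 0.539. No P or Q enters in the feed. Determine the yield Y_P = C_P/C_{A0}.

Exit C_A = C_{A0}(1−X) = 5.59×0.461 = 2.577 kmol/m³.
In a CSTR the entire volume is at exit conditions, so r_P = 1.12×2.577^2 = 7.438 and r_Q = 0.153×2.577 = 0.3943.
Fraction of consumed A going to P: r_P/(r_P+r_Q) = 0.9497.
C_P = 0.9497·C_{A0}·X = 0.9497×5.59×0.539 = 2.86 kmol/m³; Y_P = C_P/C_{A0} = 0.512.

0.512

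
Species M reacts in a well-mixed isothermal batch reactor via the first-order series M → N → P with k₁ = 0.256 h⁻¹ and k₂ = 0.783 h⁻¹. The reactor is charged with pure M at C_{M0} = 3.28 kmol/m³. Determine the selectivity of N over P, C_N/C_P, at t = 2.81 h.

0.554

The intermediate concentration in a first-order A→B→C sequence is C_N = k₁C_{M0}(e^(−k₁t) − e^(−k₂t))/(k₂−k₁).
e^(−k₁t) = e^(−0.256×2.81) = e^(−0.7194) = 0.4871; e^(−k₂t) = e^(−2.200) = 0.1108.
C_N = 0.256×3.28/(0.783−0.256) × (0.4871−0.1108) = 1.593×0.3763 = 0.5995 kmol/m³.
C_M = C_{M0}e^(−k₁t) = 1.598 kmol/m³, so C_P = C_{M0}−C_M−C_N = 1.083 kmol/m³; C_N/C_P = 0.554.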